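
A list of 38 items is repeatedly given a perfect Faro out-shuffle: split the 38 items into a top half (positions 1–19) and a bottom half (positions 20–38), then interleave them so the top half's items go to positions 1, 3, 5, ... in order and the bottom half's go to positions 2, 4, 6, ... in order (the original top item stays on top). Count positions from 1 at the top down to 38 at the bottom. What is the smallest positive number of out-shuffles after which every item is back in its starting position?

36

The out-shuffle permutes the 38 positions with cycle lengths [1, 1, 36].
Every item is home exactly when every cycle has completed a whole number of laps, i.e. after lcm(1, 36) = 36 out-shuffles.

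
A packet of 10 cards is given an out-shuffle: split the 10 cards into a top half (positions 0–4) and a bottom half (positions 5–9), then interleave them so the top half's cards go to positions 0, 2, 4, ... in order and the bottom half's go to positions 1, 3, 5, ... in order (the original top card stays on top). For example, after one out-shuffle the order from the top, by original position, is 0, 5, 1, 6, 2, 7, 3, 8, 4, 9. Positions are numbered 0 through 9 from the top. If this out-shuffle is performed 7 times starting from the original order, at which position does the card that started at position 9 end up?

Position 9 is a fixed point of every out-shuffle, so the card never moves.

9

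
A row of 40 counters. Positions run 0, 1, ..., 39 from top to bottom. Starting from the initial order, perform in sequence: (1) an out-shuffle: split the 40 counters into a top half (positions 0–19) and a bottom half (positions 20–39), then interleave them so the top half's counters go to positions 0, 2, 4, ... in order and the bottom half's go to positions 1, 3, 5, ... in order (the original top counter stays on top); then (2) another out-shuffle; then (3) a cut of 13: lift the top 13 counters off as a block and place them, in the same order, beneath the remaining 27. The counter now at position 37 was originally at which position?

22

Undo the operations in reverse order, starting from position 37:
  undo op 3 (cut 13): 37 ← 10
  undo op 2 (out-shuffle, from top half): 10 ← 5
  undo op 1 (out-shuffle, from bottom half): 5 ← 22
So the counter at position 37 came from original position 22.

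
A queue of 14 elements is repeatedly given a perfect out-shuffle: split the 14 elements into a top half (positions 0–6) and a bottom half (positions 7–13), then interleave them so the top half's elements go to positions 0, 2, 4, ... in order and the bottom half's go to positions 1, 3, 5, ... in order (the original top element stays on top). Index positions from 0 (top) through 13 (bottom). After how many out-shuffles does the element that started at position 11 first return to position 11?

12

Follow position 11 under repeated out-shuffles:
11 → 9 → 5 → 10 → 7 → 1 → 2 → 4 → 8 → 3 → 6 → 12 → 11
It first returns after 12 out-shuffles.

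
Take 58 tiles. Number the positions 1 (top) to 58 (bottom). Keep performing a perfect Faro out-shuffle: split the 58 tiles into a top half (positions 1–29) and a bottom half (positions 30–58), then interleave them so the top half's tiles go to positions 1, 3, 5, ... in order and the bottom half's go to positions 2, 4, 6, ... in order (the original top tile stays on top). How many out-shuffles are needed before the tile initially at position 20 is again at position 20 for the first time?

Follow position 20 under repeated out-shuffles:
20 → 39 → 20
It first returns after 2 out-shuffles.

2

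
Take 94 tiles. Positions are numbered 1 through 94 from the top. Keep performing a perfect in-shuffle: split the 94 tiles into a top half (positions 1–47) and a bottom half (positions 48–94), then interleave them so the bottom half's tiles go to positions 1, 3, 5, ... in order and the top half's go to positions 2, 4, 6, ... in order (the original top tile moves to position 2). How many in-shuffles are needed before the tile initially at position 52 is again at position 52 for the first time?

36

Follow position 52 under repeated in-shuffles:
52 → 9 → 18 → 36 → 72 → 49 → 3 → 6 → ... → 52 (length 36)
It first returns after 36 in-shuffles.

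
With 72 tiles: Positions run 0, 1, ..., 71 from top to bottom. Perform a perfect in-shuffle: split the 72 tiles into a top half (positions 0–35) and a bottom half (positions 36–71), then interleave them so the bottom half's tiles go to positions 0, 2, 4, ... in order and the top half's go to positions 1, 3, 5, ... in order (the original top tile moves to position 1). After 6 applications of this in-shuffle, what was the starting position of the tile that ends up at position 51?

Work backwards from position 51, undoing one in-shuffle at a time:
51 ← 25 ← 12 ← 42 ← 57 ← 28 ← 50
So the tile now at position 51 started at position 50.

50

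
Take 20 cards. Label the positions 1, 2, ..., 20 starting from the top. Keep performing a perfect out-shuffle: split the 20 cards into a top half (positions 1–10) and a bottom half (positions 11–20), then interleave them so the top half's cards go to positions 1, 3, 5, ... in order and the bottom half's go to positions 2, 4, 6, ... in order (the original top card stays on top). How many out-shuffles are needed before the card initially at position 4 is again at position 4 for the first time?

18

Follow position 4 under repeated out-shuffles:
4 → 7 → 13 → 6 → 11 → 2 → 3 → 5 → 9 → 17 → 14 → 8 → 15 → 10 → 19 → 18 → 16 → 12 → 4
It first returns after 18 out-shuffles.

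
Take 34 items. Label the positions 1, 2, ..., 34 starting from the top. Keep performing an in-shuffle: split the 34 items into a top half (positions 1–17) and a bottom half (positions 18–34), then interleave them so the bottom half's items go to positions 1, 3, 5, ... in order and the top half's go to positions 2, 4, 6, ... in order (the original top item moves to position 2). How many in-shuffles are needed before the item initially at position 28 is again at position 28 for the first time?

4

Follow position 28 under repeated in-shuffles:
28 → 21 → 7 → 14 → 28
It first returns after 4 in-shuffles.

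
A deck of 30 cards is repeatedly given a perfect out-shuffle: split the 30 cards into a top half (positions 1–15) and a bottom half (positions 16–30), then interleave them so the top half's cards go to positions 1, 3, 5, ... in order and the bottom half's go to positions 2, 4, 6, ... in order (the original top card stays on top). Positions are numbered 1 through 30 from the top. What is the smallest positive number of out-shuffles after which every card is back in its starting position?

28

The out-shuffle permutes the 30 positions with cycle lengths [1, 1, 28].
Every card is home exactly when every cycle has completed a whole number of laps, i.e. after lcm(1, 28) = 28 out-shuffles.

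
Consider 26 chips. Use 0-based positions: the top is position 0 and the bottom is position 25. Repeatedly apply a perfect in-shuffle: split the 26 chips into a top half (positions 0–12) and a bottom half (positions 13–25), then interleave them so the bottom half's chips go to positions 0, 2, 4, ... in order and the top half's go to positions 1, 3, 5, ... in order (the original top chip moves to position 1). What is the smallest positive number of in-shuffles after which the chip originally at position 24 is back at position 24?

18

Follow position 24 under repeated in-shuffles:
24 → 22 → 18 → 10 → 21 → 16 → 6 → 13 → 0 → 1 → 3 → 7 → 15 → 4 → 9 → 19 → 12 → 25 → 24
It first returns after 18 in-shuffles.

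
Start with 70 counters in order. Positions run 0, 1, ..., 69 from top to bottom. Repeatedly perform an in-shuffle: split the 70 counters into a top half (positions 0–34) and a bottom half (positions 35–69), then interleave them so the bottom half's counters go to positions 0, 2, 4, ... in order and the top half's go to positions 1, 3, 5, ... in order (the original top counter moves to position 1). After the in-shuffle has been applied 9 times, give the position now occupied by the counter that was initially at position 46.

65

Track the counter's position through each in-shuffle:
46 → 22 → 45 → 20 → 41 → 12 → 25 → 51 → 32 → 65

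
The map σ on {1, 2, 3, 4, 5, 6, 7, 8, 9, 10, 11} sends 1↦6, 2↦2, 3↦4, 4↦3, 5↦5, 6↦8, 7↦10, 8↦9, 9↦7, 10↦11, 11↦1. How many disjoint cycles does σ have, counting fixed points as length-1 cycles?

4

Cycle decomposition: (1 6 8 9 7 10 11) (2) (3 4) (5).
4 cycles.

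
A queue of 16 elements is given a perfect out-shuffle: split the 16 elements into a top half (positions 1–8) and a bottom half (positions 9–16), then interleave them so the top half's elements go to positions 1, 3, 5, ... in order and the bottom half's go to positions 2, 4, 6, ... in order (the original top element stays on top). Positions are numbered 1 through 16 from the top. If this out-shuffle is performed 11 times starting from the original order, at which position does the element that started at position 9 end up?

Track the element's position through each out-shuffle:
9 → 2 → 3 → 5 → 9 → 2 → 3 → 5 → 9 → 2 → 3 → 5

5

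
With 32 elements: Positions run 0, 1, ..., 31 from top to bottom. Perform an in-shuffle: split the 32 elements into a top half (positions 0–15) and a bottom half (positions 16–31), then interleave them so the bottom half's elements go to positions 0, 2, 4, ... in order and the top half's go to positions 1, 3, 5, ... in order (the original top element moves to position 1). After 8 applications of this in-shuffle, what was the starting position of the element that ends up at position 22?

25

Work backwards from position 22, undoing one in-shuffle at a time:
22 ← 27 ← 13 ← 6 ← 19 ← 9 ← 4 ← 18 ← 25
So the element now at position 22 started at position 25.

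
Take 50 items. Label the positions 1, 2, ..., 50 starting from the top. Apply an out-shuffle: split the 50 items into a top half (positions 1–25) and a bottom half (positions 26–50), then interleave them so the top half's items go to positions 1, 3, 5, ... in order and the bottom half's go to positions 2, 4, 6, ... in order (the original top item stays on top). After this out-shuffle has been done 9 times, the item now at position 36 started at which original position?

36

Work backwards from position 36, undoing one out-shuffle at a time:
36 ← 43 ← 22 ← 36 ← 43 ← 22 ← 36 ← 43 ← 22 ← 36
So the item now at position 36 started at position 36.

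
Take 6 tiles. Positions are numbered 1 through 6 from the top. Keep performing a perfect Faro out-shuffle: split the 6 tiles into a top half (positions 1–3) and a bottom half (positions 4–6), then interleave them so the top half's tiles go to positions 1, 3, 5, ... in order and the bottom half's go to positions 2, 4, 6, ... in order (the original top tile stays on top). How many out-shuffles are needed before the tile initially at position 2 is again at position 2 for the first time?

Follow position 2 under repeated out-shuffles:
2 → 3 → 5 → 4 → 2
It first returns after 4 out-shuffles.

4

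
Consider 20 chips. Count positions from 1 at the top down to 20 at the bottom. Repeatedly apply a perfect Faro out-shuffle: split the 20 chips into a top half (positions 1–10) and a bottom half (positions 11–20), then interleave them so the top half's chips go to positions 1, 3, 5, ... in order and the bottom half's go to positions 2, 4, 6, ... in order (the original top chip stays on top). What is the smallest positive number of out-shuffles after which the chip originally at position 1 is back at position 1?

Position 1 is fixed by the out-shuffle; it is already back after 1 application.

1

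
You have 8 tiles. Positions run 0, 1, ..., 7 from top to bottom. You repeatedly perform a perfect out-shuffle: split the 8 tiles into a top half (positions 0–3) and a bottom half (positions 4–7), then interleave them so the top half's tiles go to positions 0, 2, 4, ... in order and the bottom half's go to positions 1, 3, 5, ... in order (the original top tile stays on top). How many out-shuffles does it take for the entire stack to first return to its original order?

3

The out-shuffle permutes the 8 positions with cycle lengths [1, 1, 3, 3].
Every tile is home exactly when every cycle has completed a whole number of laps, i.e. after lcm(1, 3) = 3 out-shuffles.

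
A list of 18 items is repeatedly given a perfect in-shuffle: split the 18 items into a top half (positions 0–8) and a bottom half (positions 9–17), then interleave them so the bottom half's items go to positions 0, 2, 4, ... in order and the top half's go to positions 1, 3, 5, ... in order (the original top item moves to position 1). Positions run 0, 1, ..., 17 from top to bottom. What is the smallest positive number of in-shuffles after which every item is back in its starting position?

The in-shuffle permutes the 18 positions with cycle lengths [18].
Every item is home exactly when every cycle has completed a whole number of laps, i.e. after lcm(18) = 18 in-shuffles.

18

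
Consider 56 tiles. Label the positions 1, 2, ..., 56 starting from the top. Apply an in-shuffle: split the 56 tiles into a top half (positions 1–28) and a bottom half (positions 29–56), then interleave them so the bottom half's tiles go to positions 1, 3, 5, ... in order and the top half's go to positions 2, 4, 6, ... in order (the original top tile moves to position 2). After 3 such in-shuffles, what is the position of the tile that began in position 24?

21

Track the tile's position through each in-shuffle:
24 → 48 → 39 → 21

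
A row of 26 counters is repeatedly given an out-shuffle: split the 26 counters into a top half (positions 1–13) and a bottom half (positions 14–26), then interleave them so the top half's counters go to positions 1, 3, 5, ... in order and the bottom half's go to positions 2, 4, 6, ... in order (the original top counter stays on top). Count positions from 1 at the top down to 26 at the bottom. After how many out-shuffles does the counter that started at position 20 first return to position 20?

Follow position 20 under repeated out-shuffles:
20 → 14 → 2 → 3 → 5 → 9 → 17 → 8 → 15 → 4 → 7 → 13 → 25 → 24 → 22 → 18 → 10 → 19 → 12 → 23 → 20
It first returns after 20 out-shuffles.

20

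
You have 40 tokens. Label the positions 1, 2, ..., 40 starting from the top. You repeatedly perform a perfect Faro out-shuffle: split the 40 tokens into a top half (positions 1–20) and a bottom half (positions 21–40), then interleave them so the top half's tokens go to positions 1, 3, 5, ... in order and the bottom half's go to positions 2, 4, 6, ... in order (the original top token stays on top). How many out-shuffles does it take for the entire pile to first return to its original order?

12

The out-shuffle permutes the 40 positions with cycle lengths [1, 1, 2, 12, 12, 12].
Every token is home exactly when every cycle has completed a whole number of laps, i.e. after lcm(1, 2, 12) = 12 out-shuffles.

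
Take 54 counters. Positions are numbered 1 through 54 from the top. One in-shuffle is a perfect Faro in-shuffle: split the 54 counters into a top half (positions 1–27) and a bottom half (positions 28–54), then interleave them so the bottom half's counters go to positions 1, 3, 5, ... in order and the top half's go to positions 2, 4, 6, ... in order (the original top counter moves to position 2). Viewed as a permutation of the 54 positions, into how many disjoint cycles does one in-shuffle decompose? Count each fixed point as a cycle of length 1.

Trace each unvisited position around until it returns:
(1 2 4 8 16 32 ... len 20) (3 6 12 24 48 41 ... len 20) (5 10 20 40 25 50 45 35 15 30) (11 22 44 33)
4 cycles in total.

4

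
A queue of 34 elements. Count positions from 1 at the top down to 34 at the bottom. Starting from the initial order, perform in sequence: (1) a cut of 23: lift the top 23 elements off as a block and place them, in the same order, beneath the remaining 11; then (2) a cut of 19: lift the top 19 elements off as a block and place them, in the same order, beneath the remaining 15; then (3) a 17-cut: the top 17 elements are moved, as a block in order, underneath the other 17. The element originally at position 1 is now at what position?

10

Track the element from position 1 forward through each operation:
  after op 1 (cut 23): 1 → 12
  after op 2 (cut 19): 12 → 27
  after op 3 (cut 17): 27 → 10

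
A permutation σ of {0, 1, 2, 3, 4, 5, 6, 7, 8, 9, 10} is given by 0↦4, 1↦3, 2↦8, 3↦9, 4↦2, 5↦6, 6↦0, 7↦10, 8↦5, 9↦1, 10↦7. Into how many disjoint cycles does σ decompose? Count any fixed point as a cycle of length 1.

3

Cycle decomposition: (0 4 2 8 5 6) (1 3 9) (7 10).
3 cycles.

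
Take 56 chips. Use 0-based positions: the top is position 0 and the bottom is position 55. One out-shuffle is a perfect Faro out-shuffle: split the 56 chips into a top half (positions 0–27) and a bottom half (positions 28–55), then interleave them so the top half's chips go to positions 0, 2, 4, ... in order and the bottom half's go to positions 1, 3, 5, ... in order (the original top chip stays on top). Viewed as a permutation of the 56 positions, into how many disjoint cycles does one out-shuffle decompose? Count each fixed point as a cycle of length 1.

6

Trace each unvisited position around until it returns:
(0) (1 2 4 8 16 32 ... len 20) (3 6 12 24 48 41 ... len 20) (5 10 20 40 25 50 45 35 15 30) (11 22 44 33) (55)
6 cycles in total.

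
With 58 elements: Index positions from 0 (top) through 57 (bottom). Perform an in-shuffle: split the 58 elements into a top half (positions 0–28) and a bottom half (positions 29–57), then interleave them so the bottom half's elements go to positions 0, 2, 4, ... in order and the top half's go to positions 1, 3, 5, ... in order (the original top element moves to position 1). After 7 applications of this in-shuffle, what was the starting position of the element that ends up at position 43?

27

Work backwards from position 43, undoing one in-shuffle at a time:
43 ← 21 ← 10 ← 34 ← 46 ← 52 ← 55 ← 27
So the element now at position 43 started at position 27.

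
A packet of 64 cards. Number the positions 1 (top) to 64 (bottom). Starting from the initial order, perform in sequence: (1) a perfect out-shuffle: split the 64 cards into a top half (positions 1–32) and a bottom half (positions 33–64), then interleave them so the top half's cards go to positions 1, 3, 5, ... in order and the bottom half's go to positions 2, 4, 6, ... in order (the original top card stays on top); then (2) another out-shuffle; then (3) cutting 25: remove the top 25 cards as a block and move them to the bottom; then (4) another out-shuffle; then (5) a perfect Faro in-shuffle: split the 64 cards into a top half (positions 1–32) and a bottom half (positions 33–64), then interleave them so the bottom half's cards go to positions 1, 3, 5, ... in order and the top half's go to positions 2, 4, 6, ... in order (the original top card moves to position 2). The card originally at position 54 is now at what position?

59

Track the card from position 54 forward through each operation:
  after op 1 (out-shuffle): 54 → 44
  after op 2 (out-shuffle): 44 → 24
  after op 3 (cut 25): 24 → 63
  after op 4 (out-shuffle): 63 → 62
  after op 5 (in-shuffle): 62 → 59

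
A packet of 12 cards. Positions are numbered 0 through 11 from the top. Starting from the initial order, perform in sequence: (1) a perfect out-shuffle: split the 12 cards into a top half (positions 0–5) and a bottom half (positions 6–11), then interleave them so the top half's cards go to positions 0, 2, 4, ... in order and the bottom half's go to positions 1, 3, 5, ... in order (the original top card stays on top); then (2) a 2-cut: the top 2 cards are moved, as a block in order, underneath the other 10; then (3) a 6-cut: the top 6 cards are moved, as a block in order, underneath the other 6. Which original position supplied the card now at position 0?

4

Undo the operations in reverse order, starting from position 0:
  undo op 3 (cut 6): 0 ← 6
  undo op 2 (cut 2): 6 ← 8
  undo op 1 (out-shuffle, from top half): 8 ← 4
So the card at position 0 came from original position 4.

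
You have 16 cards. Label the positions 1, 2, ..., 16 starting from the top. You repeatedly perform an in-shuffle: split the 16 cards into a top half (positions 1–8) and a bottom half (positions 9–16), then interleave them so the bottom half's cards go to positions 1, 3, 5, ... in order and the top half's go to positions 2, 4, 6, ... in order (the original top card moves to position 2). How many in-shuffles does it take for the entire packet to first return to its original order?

The in-shuffle permutes the 16 positions with cycle lengths [8, 8].
Every card is home exactly when every cycle has completed a whole number of laps, i.e. after lcm(8) = 8 in-shuffles.

8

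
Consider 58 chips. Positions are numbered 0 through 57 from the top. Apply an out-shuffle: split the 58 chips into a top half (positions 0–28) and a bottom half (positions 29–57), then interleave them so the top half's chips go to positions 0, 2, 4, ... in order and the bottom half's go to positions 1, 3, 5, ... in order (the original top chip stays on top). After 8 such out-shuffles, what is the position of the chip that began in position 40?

Track the chip's position through each out-shuffle:
40 → 23 → 46 → 35 → 13 → 26 → 52 → 47 → 37

37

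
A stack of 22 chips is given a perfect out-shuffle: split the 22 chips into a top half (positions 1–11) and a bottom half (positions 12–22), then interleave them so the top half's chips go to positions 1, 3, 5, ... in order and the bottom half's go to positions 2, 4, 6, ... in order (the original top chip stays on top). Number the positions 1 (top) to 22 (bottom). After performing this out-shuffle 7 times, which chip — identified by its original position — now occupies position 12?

Work backwards from position 12, undoing one out-shuffle at a time:
12 ← 17 ← 9 ← 5 ← 3 ← 2 ← 12 ← 17
So the chip now at position 12 started at position 17.

17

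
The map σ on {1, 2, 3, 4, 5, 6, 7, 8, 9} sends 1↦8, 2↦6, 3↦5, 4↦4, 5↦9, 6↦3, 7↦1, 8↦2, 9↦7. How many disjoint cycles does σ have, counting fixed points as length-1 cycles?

2

Cycle decomposition: (1 8 2 6 3 5 9 7) (4).
2 cycles.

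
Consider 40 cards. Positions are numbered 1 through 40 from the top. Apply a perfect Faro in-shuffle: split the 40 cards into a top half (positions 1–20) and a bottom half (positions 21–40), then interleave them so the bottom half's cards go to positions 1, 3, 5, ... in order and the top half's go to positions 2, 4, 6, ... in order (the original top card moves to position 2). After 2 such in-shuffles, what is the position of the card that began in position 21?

2

Track the card's position through each in-shuffle:
21 → 1 → 2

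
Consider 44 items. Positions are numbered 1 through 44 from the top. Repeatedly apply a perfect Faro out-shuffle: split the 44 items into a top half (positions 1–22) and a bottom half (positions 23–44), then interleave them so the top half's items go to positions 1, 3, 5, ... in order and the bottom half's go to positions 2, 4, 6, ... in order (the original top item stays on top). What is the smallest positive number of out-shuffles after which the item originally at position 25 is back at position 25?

Follow position 25 under repeated out-shuffles:
25 → 6 → 11 → 21 → 41 → 38 → 32 → 20 → 39 → 34 → 24 → 4 → 7 → 13 → 25
It first returns after 14 out-shuffles.

14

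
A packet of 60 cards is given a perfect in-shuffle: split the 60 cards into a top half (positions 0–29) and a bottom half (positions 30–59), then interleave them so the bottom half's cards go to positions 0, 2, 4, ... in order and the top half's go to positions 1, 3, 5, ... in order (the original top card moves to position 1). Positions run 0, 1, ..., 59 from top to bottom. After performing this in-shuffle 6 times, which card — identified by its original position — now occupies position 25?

28

Work backwards from position 25, undoing one in-shuffle at a time:
25 ← 12 ← 36 ← 48 ← 54 ← 57 ← 28
So the card now at position 25 started at position 28.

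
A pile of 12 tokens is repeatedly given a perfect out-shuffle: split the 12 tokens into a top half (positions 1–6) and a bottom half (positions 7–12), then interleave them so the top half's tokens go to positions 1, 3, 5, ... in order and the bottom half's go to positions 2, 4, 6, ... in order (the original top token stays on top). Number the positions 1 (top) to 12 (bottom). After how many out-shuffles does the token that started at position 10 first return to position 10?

Follow position 10 under repeated out-shuffles:
10 → 8 → 4 → 7 → 2 → 3 → 5 → 9 → 6 → 11 → 10
It first returns after 10 out-shuffles.

10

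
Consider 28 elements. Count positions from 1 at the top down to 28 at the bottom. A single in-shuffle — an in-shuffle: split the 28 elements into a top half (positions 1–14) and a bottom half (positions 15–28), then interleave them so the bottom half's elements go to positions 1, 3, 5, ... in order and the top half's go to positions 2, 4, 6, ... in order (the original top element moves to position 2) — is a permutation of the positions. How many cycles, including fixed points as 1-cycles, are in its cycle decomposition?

1

Trace each unvisited position around until it returns:
(1 2 4 8 16 3 ... len 28)
1 cycle in total.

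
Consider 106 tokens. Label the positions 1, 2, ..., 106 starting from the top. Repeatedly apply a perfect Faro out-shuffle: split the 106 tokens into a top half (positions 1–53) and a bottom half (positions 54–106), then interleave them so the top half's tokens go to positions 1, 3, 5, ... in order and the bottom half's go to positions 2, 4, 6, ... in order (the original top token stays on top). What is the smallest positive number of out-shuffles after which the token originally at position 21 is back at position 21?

6

Follow position 21 under repeated out-shuffles:
21 → 41 → 81 → 56 → 6 → 11 → 21
It first returns after 6 out-shuffles.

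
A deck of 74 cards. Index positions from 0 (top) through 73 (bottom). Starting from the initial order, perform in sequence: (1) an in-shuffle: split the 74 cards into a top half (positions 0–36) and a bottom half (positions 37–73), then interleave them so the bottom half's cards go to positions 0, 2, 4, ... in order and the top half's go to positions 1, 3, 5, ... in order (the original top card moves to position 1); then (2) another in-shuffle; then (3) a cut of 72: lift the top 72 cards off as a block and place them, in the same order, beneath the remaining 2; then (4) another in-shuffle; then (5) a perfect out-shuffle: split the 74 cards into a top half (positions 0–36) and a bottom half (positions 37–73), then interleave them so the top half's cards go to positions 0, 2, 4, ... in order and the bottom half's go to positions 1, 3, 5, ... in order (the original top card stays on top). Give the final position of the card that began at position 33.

27

Track the card from position 33 forward through each operation:
  after op 1 (in-shuffle): 33 → 67
  after op 2 (in-shuffle): 67 → 60
  after op 3 (cut 72): 60 → 62
  after op 4 (in-shuffle): 62 → 50
  after op 5 (out-shuffle): 50 → 27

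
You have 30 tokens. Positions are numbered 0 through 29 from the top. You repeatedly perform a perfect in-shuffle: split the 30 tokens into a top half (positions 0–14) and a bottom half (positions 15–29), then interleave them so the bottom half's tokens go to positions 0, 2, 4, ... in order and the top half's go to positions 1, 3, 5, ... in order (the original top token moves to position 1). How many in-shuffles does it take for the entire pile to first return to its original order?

The in-shuffle permutes the 30 positions with cycle lengths [5, 5, 5, 5, 5, 5].
Every token is home exactly when every cycle has completed a whole number of laps, i.e. after lcm(5) = 5 in-shuffles.

5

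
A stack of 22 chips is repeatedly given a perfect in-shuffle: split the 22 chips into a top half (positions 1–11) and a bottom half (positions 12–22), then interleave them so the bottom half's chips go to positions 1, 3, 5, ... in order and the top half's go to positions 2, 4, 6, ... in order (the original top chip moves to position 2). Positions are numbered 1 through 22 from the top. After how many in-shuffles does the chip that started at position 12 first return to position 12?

11

Follow position 12 under repeated in-shuffles:
12 → 1 → 2 → 4 → 8 → 16 → 9 → 18 → 13 → 3 → 6 → 12
It first returns after 11 in-shuffles.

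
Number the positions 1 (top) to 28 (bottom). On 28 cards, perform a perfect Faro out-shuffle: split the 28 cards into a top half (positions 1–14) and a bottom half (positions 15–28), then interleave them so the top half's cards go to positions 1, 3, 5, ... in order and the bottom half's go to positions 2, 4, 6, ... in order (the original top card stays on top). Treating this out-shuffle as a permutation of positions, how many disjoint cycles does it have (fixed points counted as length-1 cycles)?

5

Trace each unvisited position around until it returns:
(1) (2 3 5 9 17 6 ... len 18) (4 7 13 25 22 16) (10 19) (28)
5 cycles in total.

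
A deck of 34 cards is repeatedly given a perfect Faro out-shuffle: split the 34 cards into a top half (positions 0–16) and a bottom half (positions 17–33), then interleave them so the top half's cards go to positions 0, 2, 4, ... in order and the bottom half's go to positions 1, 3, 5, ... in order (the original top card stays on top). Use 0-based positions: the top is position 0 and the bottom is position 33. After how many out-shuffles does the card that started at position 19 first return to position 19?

10

Follow position 19 under repeated out-shuffles:
19 → 5 → 10 → 20 → 7 → 14 → 28 → 23 → 13 → 26 → 19
It first returns after 10 out-shuffles.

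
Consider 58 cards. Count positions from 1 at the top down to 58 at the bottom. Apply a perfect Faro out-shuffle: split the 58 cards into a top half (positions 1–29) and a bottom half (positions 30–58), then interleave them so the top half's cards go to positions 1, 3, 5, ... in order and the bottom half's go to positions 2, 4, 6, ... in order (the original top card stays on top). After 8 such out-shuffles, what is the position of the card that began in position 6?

27

Track the card's position through each out-shuffle:
6 → 11 → 21 → 41 → 24 → 47 → 36 → 14 → 27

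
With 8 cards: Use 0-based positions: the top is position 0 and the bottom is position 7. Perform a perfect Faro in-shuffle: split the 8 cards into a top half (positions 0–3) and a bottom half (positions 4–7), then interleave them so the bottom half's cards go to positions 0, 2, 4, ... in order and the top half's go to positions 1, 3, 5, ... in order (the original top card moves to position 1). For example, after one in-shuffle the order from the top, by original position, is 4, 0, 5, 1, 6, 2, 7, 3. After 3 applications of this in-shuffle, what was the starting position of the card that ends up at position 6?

Work backwards from position 6, undoing one in-shuffle at a time:
6 ← 7 ← 3 ← 1
So the card now at position 6 started at position 1.

1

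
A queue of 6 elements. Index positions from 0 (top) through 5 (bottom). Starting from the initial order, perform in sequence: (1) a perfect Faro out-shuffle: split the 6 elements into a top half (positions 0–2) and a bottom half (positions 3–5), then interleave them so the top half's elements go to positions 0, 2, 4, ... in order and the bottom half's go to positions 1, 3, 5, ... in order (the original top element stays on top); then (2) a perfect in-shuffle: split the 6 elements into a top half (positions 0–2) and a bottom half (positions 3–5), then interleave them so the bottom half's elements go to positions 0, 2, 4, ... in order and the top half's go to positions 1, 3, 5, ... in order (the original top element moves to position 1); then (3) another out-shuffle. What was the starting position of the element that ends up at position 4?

Undo the operations in reverse order, starting from position 4:
  undo op 3 (out-shuffle, from top half): 4 ← 2
  undo op 2 (in-shuffle, from bottom half): 2 ← 4
  undo op 1 (out-shuffle, from top half): 4 ← 2
So the element at position 4 came from original position 2.

2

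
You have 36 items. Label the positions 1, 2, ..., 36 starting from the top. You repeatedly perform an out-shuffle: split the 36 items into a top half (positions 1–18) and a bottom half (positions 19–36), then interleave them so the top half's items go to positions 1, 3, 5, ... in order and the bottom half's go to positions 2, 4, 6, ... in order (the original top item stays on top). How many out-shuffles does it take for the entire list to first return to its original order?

12

The out-shuffle permutes the 36 positions with cycle lengths [1, 1, 3, 3, 4, 12, 12].
Every item is home exactly when every cycle has completed a whole number of laps, i.e. after lcm(1, 3, 4, 12) = 12 out-shuffles.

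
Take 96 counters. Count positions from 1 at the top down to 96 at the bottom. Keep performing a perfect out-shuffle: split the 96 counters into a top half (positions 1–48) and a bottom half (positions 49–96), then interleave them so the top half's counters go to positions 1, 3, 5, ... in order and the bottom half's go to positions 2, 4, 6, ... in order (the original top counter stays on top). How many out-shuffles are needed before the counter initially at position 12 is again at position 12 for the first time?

Follow position 12 under repeated out-shuffles:
12 → 23 → 45 → 89 → 82 → 68 → 40 → 79 → ... → 12 (length 36)
It first returns after 36 out-shuffles.

36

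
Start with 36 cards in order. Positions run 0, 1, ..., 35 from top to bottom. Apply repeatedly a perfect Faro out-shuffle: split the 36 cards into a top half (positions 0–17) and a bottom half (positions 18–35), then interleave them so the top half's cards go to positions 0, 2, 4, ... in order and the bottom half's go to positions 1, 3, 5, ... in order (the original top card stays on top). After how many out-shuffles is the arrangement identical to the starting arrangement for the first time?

The out-shuffle permutes the 36 positions with cycle lengths [1, 1, 3, 3, 4, 12, 12].
Every card is home exactly when every cycle has completed a whole number of laps, i.e. after lcm(1, 3, 4, 12) = 12 out-shuffles.

12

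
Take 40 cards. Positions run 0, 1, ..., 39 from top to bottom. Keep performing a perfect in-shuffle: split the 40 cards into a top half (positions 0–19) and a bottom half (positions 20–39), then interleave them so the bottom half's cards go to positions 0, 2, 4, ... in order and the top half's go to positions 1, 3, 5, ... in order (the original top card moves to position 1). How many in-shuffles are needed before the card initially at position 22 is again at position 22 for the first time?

Follow position 22 under repeated in-shuffles:
22 → 4 → 9 → 19 → 39 → 38 → 36 → 32 → 24 → 8 → 17 → 35 → 30 → 20 → 0 → 1 → 3 → 7 → 15 → 31 → 22
It first returns after 20 in-shuffles.

20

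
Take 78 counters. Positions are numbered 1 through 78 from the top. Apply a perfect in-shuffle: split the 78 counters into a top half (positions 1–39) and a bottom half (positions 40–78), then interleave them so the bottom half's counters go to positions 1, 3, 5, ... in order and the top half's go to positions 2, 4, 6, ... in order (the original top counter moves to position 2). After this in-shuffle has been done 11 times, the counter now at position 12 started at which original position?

77

Work backwards from position 12, undoing one in-shuffle at a time:
12 ← 6 ← 3 ← 41 ← 60 ← 30 ← 15 ← 47 ← 63 ← 71 ← 75 ← 77
So the counter now at position 12 started at position 77.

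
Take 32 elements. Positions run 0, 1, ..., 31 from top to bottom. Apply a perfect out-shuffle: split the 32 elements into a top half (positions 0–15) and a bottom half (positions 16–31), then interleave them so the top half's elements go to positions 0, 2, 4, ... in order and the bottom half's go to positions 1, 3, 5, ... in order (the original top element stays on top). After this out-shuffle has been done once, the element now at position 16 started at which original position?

Work backwards from position 16, undoing one out-shuffle at a time:
16 ← 8
So the element now at position 16 started at position 8.

8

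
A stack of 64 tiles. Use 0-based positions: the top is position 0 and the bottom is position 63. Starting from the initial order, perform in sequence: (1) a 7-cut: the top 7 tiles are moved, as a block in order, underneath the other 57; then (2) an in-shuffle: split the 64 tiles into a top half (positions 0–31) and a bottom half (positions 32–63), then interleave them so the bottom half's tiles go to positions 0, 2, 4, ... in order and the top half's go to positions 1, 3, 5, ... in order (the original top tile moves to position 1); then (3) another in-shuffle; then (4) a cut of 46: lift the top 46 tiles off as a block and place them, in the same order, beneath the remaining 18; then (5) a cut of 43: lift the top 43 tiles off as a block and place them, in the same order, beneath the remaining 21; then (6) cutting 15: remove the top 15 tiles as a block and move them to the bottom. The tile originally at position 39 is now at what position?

Track the tile from position 39 forward through each operation:
  after op 1 (cut 7): 39 → 32
  after op 2 (in-shuffle): 32 → 0
  after op 3 (in-shuffle): 0 → 1
  after op 4 (cut 46): 1 → 19
  after op 5 (cut 43): 19 → 40
  after op 6 (cut 15): 40 → 25

25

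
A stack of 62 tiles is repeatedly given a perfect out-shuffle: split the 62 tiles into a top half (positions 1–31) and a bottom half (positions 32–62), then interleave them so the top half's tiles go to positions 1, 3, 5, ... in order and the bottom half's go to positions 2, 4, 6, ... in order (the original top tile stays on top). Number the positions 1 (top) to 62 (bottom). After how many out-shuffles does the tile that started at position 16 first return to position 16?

Follow position 16 under repeated out-shuffles:
16 → 31 → 61 → 60 → 58 → 54 → 46 → 30 → ... → 16 (length 60)
It first returns after 60 out-shuffles.

60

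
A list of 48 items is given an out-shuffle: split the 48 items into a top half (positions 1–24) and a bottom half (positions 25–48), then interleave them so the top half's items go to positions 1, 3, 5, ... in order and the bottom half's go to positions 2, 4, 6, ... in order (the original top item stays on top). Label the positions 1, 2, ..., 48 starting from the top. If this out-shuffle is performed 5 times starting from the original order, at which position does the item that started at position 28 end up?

Track the item's position through each out-shuffle:
28 → 8 → 15 → 29 → 10 → 19

19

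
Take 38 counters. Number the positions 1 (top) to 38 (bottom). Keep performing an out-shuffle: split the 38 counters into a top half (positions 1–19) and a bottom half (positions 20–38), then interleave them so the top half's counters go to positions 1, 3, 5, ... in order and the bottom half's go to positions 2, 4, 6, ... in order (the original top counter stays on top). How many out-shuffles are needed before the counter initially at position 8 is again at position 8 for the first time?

36

Follow position 8 under repeated out-shuffles:
8 → 15 → 29 → 20 → 2 → 3 → 5 → 9 → ... → 8 (length 36)
It first returns after 36 out-shuffles.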